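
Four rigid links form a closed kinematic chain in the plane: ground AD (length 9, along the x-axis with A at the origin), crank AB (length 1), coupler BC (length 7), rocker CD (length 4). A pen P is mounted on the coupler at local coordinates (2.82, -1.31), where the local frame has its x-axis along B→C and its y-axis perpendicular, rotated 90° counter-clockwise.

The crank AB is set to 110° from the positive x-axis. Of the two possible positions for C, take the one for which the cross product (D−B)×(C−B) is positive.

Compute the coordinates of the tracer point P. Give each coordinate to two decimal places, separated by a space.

2.74 0.52

A=(0,0), D=(9.00,0)
B = A + 1.00·(cos110°, sin110°) = (-0.3420, 0.9397)
|BD| = 9.3892
circle(B,7.00) ∩ circle(D,4.00): a=6.4519, h=2.7153
  candidates: C₊=(6.3493,2.9956) cross=25.494; C₋=(5.8058,-2.4077) cross=-25.494
  mode + wants cross > 0 → take C=(6.3493,2.9956) (cross=25.494)
ex = (C−B)/|BC| = (0.9559,0.2937); ey = (-0.2937,0.9559)
P = B + 2.82·ex + -1.31·ey = (2.7384,0.5157)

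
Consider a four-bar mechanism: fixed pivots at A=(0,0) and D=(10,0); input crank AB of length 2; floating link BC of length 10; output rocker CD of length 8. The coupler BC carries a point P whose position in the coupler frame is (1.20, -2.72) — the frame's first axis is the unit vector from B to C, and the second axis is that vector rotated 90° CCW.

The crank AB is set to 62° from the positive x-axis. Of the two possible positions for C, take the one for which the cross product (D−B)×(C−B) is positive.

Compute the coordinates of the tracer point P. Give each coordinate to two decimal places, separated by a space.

A=(0,0), D=(10.00,0)
B = A + 2.00·(cos62°, sin62°) = (0.9389, 1.7659)
|BD| = 9.2315
circle(B,10.00) ∩ circle(D,8.00): a=6.5656, h=7.5427
  candidates: C₊=(8.8262,7.9134) cross=69.631; C₋=(5.9405,-6.8935) cross=-69.631
  mode + wants cross > 0 → take C=(8.8262,7.9134) (cross=69.631)
ex = (C−B)/|BC| = (0.7887,0.6148); ey = (-0.6148,0.7887)
P = B + 1.20·ex + -2.72·ey = (3.5575,0.3583)

3.56 0.36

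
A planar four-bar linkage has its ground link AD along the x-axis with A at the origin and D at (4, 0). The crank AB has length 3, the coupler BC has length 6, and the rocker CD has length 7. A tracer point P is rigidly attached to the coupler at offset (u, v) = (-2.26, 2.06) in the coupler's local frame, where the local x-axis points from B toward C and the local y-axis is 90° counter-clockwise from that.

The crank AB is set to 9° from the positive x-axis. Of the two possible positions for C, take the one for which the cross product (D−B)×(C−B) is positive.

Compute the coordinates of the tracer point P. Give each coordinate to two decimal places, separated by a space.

A=(0,0), D=(4.00,0)
B = A + 3.00·(cos9°, sin9°) = (2.9631, 0.4693)
|BD| = 1.1382
circle(B,6.00) ∩ circle(D,7.00): a=-5.1417, h=3.0924
  candidates: C₊=(-0.4462,5.4066) cross=3.520; C₋=(-2.9963,-0.2279) cross=-3.520
  mode + wants cross > 0 → take C=(-0.4462,5.4066) (cross=3.520)
ex = (C−B)/|BC| = (-0.5682,0.8229); ey = (-0.8229,-0.5682)
P = B + -2.26·ex + 2.06·ey = (2.5521,-2.5609)

2.55 -2.56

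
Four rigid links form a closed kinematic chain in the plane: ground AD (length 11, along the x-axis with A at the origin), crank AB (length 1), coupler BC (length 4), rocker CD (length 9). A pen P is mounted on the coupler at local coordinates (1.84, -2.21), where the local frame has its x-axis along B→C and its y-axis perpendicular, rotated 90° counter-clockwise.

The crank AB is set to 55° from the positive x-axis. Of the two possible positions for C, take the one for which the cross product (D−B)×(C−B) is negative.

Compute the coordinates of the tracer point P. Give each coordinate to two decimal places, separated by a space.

A=(0,0), D=(11.00,0)
B = A + 1.00·(cos55°, sin55°) = (0.5736, 0.8192)
|BD| = 10.4586
circle(B,4.00) ∩ circle(D,9.00): a=2.1218, h=3.3909
  candidates: C₊=(2.9544,4.0334) cross=35.464; C₋=(2.4232,-2.7275) cross=-35.464
  mode - wants cross < 0 → take C=(2.4232,-2.7275) (cross=-35.464)
ex = (C−B)/|BC| = (0.4624,-0.8867); ey = (0.8867,0.4624)
P = B + 1.84·ex + -2.21·ey = (-0.5351,-1.8342)

-0.54 -1.83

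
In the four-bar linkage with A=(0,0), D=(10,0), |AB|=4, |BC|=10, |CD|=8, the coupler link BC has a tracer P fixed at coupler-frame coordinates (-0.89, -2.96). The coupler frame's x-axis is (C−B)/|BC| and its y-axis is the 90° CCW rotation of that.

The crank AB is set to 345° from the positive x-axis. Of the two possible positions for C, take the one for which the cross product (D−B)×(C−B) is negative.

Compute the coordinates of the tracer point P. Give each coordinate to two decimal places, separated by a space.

1.18 -2.57

A=(0,0), D=(10.00,0)
B = A + 4.00·(cos345°, sin345°) = (3.8637, -1.0353)
|BD| = 6.2230
circle(B,10.00) ∩ circle(D,8.00): a=6.0040, h=7.9970
  candidates: C₊=(8.4536,7.8491) cross=49.765; C₋=(11.1144,-7.9220) cross=-49.765
  mode - wants cross < 0 → take C=(11.1144,-7.9220) (cross=-49.765)
ex = (C−B)/|BC| = (0.7251,-0.6887); ey = (0.6887,0.7251)
P = B + -0.89·ex + -2.96·ey = (1.1799,-2.5686)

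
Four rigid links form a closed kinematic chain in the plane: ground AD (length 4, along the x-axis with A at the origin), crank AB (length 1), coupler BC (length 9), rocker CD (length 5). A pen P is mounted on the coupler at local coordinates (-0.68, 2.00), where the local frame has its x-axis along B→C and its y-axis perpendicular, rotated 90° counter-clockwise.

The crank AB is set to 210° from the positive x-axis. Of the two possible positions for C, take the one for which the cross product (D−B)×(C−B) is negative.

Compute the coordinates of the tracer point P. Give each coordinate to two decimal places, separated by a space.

A=(0,0), D=(4.00,0)
B = A + 1.00·(cos210°, sin210°) = (-0.8660, -0.5000)
|BD| = 4.8916
circle(B,9.00) ∩ circle(D,5.00): a=8.1699, h=3.7753
  candidates: C₊=(6.8752,4.0907) cross=18.468; C₋=(7.6469,-3.4205) cross=-18.468
  mode - wants cross < 0 → take C=(7.6469,-3.4205) (cross=-18.468)
ex = (C−B)/|BC| = (0.9459,-0.3245); ey = (0.3245,0.9459)
P = B + -0.68·ex + 2.00·ey = (-0.8602,1.6124)

-0.86 1.61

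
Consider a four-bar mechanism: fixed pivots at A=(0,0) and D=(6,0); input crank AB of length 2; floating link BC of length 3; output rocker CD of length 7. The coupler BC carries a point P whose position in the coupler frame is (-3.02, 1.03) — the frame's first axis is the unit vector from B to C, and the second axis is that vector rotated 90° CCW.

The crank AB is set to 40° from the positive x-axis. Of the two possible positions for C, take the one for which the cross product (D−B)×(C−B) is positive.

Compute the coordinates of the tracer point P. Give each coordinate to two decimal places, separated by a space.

1.88 -1.89

A=(0,0), D=(6.00,0)
B = A + 2.00·(cos40°, sin40°) = (1.5321, 1.2856)
|BD| = 4.6492
circle(B,3.00) ∩ circle(D,7.00): a=-1.9772, h=2.2562
  candidates: C₊=(0.2558,4.0006) cross=10.490; C₋=(-0.9919,-0.3359) cross=-10.490
  mode + wants cross > 0 → take C=(0.2558,4.0006) (cross=10.490)
ex = (C−B)/|BC| = (-0.4254,0.9050); ey = (-0.9050,-0.4254)
P = B + -3.02·ex + 1.03·ey = (1.8847,-1.8857)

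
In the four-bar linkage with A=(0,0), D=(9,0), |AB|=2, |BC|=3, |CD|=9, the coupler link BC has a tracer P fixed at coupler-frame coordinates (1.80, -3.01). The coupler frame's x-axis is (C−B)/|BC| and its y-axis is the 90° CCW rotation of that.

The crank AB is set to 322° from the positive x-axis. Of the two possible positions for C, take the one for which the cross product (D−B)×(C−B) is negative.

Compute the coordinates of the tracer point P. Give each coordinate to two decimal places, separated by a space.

A=(0,0), D=(9.00,0)
B = A + 2.00·(cos322°, sin322°) = (1.5760, -1.2313)
|BD| = 7.5254
circle(B,3.00) ∩ circle(D,9.00): a=-1.0211, h=2.8209
  candidates: C₊=(0.1071,1.3845) cross=21.228; C₋=(1.0302,-4.1813) cross=-21.228
  mode - wants cross < 0 → take C=(1.0302,-4.1813) (cross=-21.228)
ex = (C−B)/|BC| = (-0.1819,-0.9833); ey = (0.9833,-0.1819)
P = B + 1.80·ex + -3.01·ey = (-1.7112,-2.4537)

-1.71 -2.45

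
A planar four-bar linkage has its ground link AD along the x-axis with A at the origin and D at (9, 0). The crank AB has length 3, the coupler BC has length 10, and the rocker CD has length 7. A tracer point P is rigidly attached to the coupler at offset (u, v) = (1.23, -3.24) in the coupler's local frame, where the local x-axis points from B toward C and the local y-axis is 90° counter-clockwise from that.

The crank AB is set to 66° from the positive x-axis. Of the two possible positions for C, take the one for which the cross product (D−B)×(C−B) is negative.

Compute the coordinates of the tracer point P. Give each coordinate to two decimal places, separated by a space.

A=(0,0), D=(9.00,0)
B = A + 3.00·(cos66°, sin66°) = (1.2202, 2.7406)
|BD| = 8.2484
circle(B,10.00) ∩ circle(D,7.00): a=7.2157, h=6.9234
  candidates: C₊=(10.3264,6.8732) cross=57.107; C₋=(5.7256,-6.1869) cross=-57.107
  mode - wants cross < 0 → take C=(5.7256,-6.1869) (cross=-57.107)
ex = (C−B)/|BC| = (0.4505,-0.8928); ey = (0.8928,0.4505)
P = B + 1.23·ex + -3.24·ey = (-1.1182,0.1828)

-1.12 0.18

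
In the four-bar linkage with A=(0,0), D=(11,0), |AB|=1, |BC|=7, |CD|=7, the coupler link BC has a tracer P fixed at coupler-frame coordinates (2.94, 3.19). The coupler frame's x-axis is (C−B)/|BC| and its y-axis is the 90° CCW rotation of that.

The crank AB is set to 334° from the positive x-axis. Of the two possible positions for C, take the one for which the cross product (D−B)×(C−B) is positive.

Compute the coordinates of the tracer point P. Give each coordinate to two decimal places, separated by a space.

0.63 3.89

A=(0,0), D=(11.00,0)
B = A + 1.00·(cos334°, sin334°) = (0.8988, -0.4384)
|BD| = 10.1107
circle(B,7.00) ∩ circle(D,7.00): a=5.0554, h=4.8418
  candidates: C₊=(5.7395,4.6181) cross=48.954; C₋=(6.1593,-5.0565) cross=-48.954
  mode + wants cross > 0 → take C=(5.7395,4.6181) (cross=48.954)
ex = (C−B)/|BC| = (0.6915,0.7224); ey = (-0.7224,0.6915)
P = B + 2.94·ex + 3.19·ey = (0.6276,3.8913)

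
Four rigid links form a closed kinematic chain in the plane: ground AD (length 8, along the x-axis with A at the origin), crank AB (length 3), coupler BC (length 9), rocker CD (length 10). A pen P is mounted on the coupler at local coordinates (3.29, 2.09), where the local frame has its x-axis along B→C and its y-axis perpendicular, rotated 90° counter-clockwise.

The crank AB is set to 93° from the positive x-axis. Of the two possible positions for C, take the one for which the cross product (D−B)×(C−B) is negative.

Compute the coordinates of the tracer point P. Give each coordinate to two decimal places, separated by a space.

A=(0,0), D=(8.00,0)
B = A + 3.00·(cos93°, sin93°) = (-0.1570, 2.9959)
|BD| = 8.6898
circle(B,9.00) ∩ circle(D,10.00): a=3.2516, h=8.3921
  candidates: C₊=(5.7885,9.7524) cross=72.925; C₋=(0.0020,-6.0027) cross=-72.925
  mode - wants cross < 0 → take C=(0.0020,-6.0027) (cross=-72.925)
ex = (C−B)/|BC| = (0.0177,-0.9998); ey = (0.9998,0.0177)
P = B + 3.29·ex + 2.09·ey = (1.9908,-0.2567)

1.99 -0.26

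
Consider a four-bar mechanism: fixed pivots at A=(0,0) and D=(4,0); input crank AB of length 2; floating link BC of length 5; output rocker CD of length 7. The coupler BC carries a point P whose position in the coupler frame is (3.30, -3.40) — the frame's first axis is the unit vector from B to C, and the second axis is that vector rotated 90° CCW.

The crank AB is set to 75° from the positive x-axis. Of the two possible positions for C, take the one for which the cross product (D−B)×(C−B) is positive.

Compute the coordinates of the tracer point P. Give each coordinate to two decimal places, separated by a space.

4.74 4.08

A=(0,0), D=(4.00,0)
B = A + 2.00·(cos75°, sin75°) = (0.5176, 1.9319)
|BD| = 3.9823
circle(B,5.00) ∩ circle(D,7.00): a=-1.0222, h=4.8944
  candidates: C₊=(1.9981,6.7076) cross=19.491; C₋=(-2.7505,-1.8522) cross=-19.491
  mode + wants cross > 0 → take C=(1.9981,6.7076) (cross=19.491)
ex = (C−B)/|BC| = (0.2961,0.9552); ey = (-0.9552,0.2961)
P = B + 3.30·ex + -3.40·ey = (4.7423,4.0771)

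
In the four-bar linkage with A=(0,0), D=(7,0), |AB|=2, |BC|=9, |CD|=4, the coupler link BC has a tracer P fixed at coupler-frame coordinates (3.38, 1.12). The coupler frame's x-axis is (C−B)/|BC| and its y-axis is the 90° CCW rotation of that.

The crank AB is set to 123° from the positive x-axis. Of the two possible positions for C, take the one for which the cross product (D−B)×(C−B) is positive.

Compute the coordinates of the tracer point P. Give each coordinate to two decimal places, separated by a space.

A=(0,0), D=(7.00,0)
B = A + 2.00·(cos123°, sin123°) = (-1.0893, 1.6773)
|BD| = 8.2613
circle(B,9.00) ∩ circle(D,4.00): a=8.0647, h=3.9952
  candidates: C₊=(7.6186,3.9519) cross=33.005; C₋=(5.9962,-3.8720) cross=-33.005
  mode + wants cross > 0 → take C=(7.6186,3.9519) (cross=33.005)
ex = (C−B)/|BC| = (0.9675,0.2527); ey = (-0.2527,0.9675)
P = B + 3.38·ex + 1.12·ey = (1.8979,3.6152)

1.90 3.62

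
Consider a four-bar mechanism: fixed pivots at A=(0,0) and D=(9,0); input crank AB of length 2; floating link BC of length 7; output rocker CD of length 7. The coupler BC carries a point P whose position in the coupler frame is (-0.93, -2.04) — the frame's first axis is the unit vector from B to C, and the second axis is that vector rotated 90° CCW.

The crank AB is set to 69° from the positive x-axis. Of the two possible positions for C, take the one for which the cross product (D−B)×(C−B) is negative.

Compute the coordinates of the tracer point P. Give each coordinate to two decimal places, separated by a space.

A=(0,0), D=(9.00,0)
B = A + 2.00·(cos69°, sin69°) = (0.7167, 1.8672)
|BD| = 8.4911
circle(B,7.00) ∩ circle(D,7.00): a=4.2455, h=5.5655
  candidates: C₊=(6.0822,6.3629) cross=47.258; C₋=(3.6345,-4.4957) cross=-47.258
  mode - wants cross < 0 → take C=(3.6345,-4.4957) (cross=-47.258)
ex = (C−B)/|BC| = (0.4168,-0.9090); ey = (0.9090,0.4168)
P = B + -0.93·ex + -2.04·ey = (-1.5252,1.8622)

-1.53 1.86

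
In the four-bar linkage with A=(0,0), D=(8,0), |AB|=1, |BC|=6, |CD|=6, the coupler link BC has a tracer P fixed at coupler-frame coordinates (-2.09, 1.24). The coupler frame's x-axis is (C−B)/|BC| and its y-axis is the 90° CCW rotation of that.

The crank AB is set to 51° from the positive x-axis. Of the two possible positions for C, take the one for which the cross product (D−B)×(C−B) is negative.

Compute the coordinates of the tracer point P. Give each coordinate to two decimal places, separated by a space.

A=(0,0), D=(8.00,0)
B = A + 1.00·(cos51°, sin51°) = (0.6293, 0.7771)
|BD| = 7.4115
circle(B,6.00) ∩ circle(D,6.00): a=3.7058, h=4.7188
  candidates: C₊=(4.8095,5.0814) cross=34.974; C₋=(3.8199,-4.3042) cross=-34.974
  mode - wants cross < 0 → take C=(3.8199,-4.3042) (cross=-34.974)
ex = (C−B)/|BC| = (0.5318,-0.8469); ey = (0.8469,0.5318)
P = B + -2.09·ex + 1.24·ey = (0.5681,3.2065)

0.57 3.21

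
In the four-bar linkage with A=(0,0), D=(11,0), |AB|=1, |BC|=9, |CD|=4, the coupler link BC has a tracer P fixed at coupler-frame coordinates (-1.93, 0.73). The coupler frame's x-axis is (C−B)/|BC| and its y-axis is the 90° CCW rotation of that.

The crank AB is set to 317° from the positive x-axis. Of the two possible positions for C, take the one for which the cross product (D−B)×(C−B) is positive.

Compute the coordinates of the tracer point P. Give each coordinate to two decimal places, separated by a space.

A=(0,0), D=(11.00,0)
B = A + 1.00·(cos317°, sin317°) = (0.7314, -0.6820)
|BD| = 10.2913
circle(B,9.00) ∩ circle(D,4.00): a=8.3037, h=3.4712
  candidates: C₊=(8.7867,3.3319) cross=35.723; C₋=(9.2468,-3.5953) cross=-35.723
  mode + wants cross > 0 → take C=(8.7867,3.3319) (cross=35.723)
ex = (C−B)/|BC| = (0.8950,0.4460); ey = (-0.4460,0.8950)
P = B + -1.93·ex + 0.73·ey = (-1.3216,-0.8894)

-1.32 -0.89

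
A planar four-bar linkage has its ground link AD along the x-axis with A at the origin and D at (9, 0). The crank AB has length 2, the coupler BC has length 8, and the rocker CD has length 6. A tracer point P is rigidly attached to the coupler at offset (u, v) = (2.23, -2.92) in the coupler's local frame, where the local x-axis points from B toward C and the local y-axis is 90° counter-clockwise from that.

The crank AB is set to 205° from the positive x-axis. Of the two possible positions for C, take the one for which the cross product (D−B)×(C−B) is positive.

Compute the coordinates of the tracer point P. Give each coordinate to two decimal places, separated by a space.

1.73 -1.81

A=(0,0), D=(9.00,0)
B = A + 2.00·(cos205°, sin205°) = (-1.8126, -0.8452)
|BD| = 10.8456
circle(B,8.00) ∩ circle(D,6.00): a=6.7136, h=4.3505
  candidates: C₊=(4.5416,4.0153) cross=47.184; C₋=(5.2197,-4.6593) cross=-47.184
  mode + wants cross > 0 → take C=(4.5416,4.0153) (cross=47.184)
ex = (C−B)/|BC| = (0.7943,0.6076); ey = (-0.6076,0.7943)
P = B + 2.23·ex + -2.92·ey = (1.7327,-1.8096)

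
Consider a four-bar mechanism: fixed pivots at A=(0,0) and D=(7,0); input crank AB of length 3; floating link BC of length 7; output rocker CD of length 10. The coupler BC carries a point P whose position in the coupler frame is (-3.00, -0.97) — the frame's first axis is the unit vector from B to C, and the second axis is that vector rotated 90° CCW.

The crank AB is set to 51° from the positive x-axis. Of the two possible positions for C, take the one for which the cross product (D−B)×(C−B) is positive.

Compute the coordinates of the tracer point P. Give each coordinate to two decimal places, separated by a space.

A=(0,0), D=(7.00,0)
B = A + 3.00·(cos51°, sin51°) = (1.8880, 2.3314)
|BD| = 5.6186
circle(B,7.00) ∩ circle(D,10.00): a=-1.7292, h=6.7831
  candidates: C₊=(3.1293,9.2205) cross=38.111; C₋=(-2.5000,-3.1225) cross=-38.111
  mode + wants cross > 0 → take C=(3.1293,9.2205) (cross=38.111)
ex = (C−B)/|BC| = (0.1773,0.9842); ey = (-0.9842,0.1773)
P = B + -3.00·ex + -0.97·ey = (2.3106,-0.7930)

2.31 -0.79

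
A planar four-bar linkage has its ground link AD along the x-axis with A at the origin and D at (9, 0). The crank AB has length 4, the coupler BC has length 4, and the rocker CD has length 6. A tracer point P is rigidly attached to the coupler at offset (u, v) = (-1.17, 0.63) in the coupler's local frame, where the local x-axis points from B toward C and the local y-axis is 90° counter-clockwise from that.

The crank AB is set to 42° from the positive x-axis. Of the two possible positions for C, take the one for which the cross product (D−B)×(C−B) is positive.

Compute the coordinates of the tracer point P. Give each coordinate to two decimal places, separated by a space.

1.67 2.42

A=(0,0), D=(9.00,0)
B = A + 4.00·(cos42°, sin42°) = (2.9726, 2.6765)
|BD| = 6.5950
circle(B,4.00) ∩ circle(D,6.00): a=1.7812, h=3.5815
  candidates: C₊=(6.0540,5.2270) cross=23.620; C₋=(3.1469,-1.3197) cross=-23.620
  mode + wants cross > 0 → take C=(6.0540,5.2270) (cross=23.620)
ex = (C−B)/|BC| = (0.7704,0.6376); ey = (-0.6376,0.7704)
P = B + -1.17·ex + 0.63·ey = (1.6696,2.4158)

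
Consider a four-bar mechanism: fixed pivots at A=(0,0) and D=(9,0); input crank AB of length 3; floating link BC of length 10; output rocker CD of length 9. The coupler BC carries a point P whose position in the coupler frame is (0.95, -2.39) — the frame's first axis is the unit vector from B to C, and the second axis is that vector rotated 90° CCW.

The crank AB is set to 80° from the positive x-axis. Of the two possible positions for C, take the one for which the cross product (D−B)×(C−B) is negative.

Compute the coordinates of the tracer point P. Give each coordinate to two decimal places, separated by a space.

-1.56 1.44

A=(0,0), D=(9.00,0)
B = A + 3.00·(cos80°, sin80°) = (0.5209, 2.9544)
|BD| = 8.9790
circle(B,10.00) ∩ circle(D,9.00): a=5.5475, h=8.3201
  candidates: C₊=(8.4972,8.9859) cross=74.707; C₋=(3.0220,-6.7278) cross=-74.707
  mode - wants cross < 0 → take C=(3.0220,-6.7278) (cross=-74.707)
ex = (C−B)/|BC| = (0.2501,-0.9682); ey = (0.9682,0.2501)
P = B + 0.95·ex + -2.39·ey = (-1.5555,1.4369)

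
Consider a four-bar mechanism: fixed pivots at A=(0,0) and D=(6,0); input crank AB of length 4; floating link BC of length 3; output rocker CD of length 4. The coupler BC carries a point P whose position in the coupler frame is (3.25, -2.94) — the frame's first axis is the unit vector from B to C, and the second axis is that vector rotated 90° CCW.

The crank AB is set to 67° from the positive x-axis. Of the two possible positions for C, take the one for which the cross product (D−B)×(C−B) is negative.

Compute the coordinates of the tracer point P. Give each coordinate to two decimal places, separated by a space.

A=(0,0), D=(6.00,0)
B = A + 4.00·(cos67°, sin67°) = (1.5629, 3.6820)
|BD| = 5.7658
circle(B,3.00) ∩ circle(D,4.00): a=2.2759, h=1.9546
  candidates: C₊=(4.5625,3.7328) cross=11.270; C₋=(2.0662,0.7245) cross=-11.270
  mode - wants cross < 0 → take C=(2.0662,0.7245) (cross=-11.270)
ex = (C−B)/|BC| = (0.1677,-0.9858); ey = (0.9858,0.1677)
P = B + 3.25·ex + -2.94·ey = (-0.7902,-0.0151)

-0.79 -0.02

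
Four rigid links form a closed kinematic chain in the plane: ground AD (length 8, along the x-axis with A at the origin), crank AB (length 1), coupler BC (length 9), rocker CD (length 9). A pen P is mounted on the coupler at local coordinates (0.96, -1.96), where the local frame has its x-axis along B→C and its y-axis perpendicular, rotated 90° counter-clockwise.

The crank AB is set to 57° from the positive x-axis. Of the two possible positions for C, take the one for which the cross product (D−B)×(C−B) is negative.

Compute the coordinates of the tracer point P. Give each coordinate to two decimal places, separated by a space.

-1.02 -0.69

A=(0,0), D=(8.00,0)
B = A + 1.00·(cos57°, sin57°) = (0.5446, 0.8387)
|BD| = 7.5024
circle(B,9.00) ∩ circle(D,9.00): a=3.7512, h=8.1810
  candidates: C₊=(5.1868,8.5490) cross=61.377; C₋=(3.3578,-7.7104) cross=-61.377
  mode - wants cross < 0 → take C=(3.3578,-7.7104) (cross=-61.377)
ex = (C−B)/|BC| = (0.3126,-0.9499); ey = (0.9499,0.3126)
P = B + 0.96·ex + -1.96·ey = (-1.0171,-0.6859)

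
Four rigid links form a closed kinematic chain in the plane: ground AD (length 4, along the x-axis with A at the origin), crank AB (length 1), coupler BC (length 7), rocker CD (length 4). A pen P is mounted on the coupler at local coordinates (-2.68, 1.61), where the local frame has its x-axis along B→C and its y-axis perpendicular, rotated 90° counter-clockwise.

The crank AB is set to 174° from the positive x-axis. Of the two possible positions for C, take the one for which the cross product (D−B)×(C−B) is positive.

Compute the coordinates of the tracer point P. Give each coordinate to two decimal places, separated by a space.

-4.12 0.00

A=(0,0), D=(4.00,0)
B = A + 1.00·(cos174°, sin174°) = (-0.9945, 0.1045)
|BD| = 4.9956
circle(B,7.00) ∩ circle(D,4.00): a=5.8007, h=3.9181
  candidates: C₊=(4.8869,3.9004) cross=19.574; C₋=(4.7229,-3.9341) cross=-19.574
  mode + wants cross > 0 → take C=(4.8869,3.9004) (cross=19.574)
ex = (C−B)/|BC| = (0.8402,0.5423); ey = (-0.5423,0.8402)
P = B + -2.68·ex + 1.61·ey = (-4.1193,0.0040)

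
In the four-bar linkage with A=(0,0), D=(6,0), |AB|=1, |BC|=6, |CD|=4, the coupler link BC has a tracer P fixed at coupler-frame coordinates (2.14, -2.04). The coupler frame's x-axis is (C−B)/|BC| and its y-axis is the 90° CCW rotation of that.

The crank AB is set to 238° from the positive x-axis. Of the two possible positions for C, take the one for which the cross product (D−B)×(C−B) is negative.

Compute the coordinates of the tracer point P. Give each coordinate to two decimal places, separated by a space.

0.34 -3.67

A=(0,0), D=(6.00,0)
B = A + 1.00·(cos238°, sin238°) = (-0.5299, -0.8480)
|BD| = 6.5848
circle(B,6.00) ∩ circle(D,4.00): a=4.8110, h=3.5852
  candidates: C₊=(3.7793,3.3269) cross=23.608; C₋=(4.7028,-3.7838) cross=-23.608
  mode - wants cross < 0 → take C=(4.7028,-3.7838) (cross=-23.608)
ex = (C−B)/|BC| = (0.8721,-0.4893); ey = (0.4893,0.8721)
P = B + 2.14·ex + -2.04·ey = (0.3383,-3.6743)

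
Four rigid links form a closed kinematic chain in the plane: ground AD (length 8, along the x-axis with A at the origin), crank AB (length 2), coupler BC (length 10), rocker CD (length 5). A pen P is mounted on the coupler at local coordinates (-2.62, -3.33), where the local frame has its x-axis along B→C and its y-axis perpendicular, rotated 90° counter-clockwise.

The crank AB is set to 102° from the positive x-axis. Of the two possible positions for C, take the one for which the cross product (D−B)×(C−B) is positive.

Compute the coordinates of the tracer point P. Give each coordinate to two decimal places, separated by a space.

A=(0,0), D=(8.00,0)
B = A + 2.00·(cos102°, sin102°) = (-0.4158, 1.9563)
|BD| = 8.6402
circle(B,10.00) ∩ circle(D,5.00): a=8.6603, h=5.0000
  candidates: C₊=(9.1516,4.8656) cross=43.201; C₋=(6.8875,-4.8747) cross=-43.201
  mode + wants cross > 0 → take C=(9.1516,4.8656) (cross=43.201)
ex = (C−B)/|BC| = (0.9567,0.2909); ey = (-0.2909,0.9567)
P = B + -2.62·ex + -3.33·ey = (-1.9537,-1.9919)

-1.95 -1.99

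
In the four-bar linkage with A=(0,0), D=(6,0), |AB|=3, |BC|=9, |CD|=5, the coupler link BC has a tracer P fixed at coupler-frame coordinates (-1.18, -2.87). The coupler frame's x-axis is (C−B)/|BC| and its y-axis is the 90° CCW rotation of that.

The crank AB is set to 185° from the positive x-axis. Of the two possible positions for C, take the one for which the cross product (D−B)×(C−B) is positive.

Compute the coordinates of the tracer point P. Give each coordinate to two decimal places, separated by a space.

A=(0,0), D=(6.00,0)
B = A + 3.00·(cos185°, sin185°) = (-2.9886, -0.2615)
|BD| = 8.9924
circle(B,9.00) ∩ circle(D,5.00): a=7.6099, h=4.8051
  candidates: C₊=(4.4784,4.7629) cross=43.209; C₋=(4.7579,-4.8432) cross=-43.209
  mode + wants cross > 0 → take C=(4.4784,4.7629) (cross=43.209)
ex = (C−B)/|BC| = (0.8297,0.5583); ey = (-0.5583,0.8297)
P = B + -1.18·ex + -2.87·ey = (-2.3654,-3.3014)

-2.37 -3.30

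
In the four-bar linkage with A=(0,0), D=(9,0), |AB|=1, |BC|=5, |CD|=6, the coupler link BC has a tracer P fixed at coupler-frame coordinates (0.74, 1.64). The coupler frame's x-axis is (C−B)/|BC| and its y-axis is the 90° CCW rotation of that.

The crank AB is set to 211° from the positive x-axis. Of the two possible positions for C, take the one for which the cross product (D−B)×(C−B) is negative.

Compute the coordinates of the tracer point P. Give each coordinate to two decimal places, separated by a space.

A=(0,0), D=(9.00,0)
B = A + 1.00·(cos211°, sin211°) = (-0.8572, -0.5150)
|BD| = 9.8706
circle(B,5.00) ∩ circle(D,6.00): a=4.3781, h=2.4150
  candidates: C₊=(3.3890,2.1251) cross=23.838; C₋=(3.6410,-2.6983) cross=-23.838
  mode - wants cross < 0 → take C=(3.6410,-2.6983) (cross=-23.838)
ex = (C−B)/|BC| = (0.8996,-0.4367); ey = (0.4367,0.8996)
P = B + 0.74·ex + 1.64·ey = (0.5247,0.6372)

0.52 0.64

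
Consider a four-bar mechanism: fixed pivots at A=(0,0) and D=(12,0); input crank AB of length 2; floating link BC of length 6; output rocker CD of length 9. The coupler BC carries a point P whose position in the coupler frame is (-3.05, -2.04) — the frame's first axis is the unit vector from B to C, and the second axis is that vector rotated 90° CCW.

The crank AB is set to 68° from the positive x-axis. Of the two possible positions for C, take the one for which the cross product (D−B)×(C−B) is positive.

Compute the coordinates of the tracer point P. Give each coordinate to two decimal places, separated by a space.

-0.14 -1.71

A=(0,0), D=(12.00,0)
B = A + 2.00·(cos68°, sin68°) = (0.7492, 1.8544)
|BD| = 11.4026
circle(B,6.00) ∩ circle(D,9.00): a=3.7281, h=4.7012
  candidates: C₊=(5.1922,5.8867) cross=53.606; C₋=(3.6631,-3.3906) cross=-53.606
  mode + wants cross > 0 → take C=(5.1922,5.8867) (cross=53.606)
ex = (C−B)/|BC| = (0.7405,0.6721); ey = (-0.6721,0.7405)
P = B + -3.05·ex + -2.04·ey = (-0.1383,-1.7060)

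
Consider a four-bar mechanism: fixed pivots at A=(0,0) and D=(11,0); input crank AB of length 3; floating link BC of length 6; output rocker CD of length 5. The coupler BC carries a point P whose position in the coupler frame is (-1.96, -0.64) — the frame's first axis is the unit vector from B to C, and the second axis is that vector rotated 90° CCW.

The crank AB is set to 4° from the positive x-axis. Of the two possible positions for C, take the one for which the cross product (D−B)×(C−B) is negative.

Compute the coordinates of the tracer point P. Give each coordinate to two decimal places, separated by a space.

A=(0,0), D=(11.00,0)
B = A + 3.00·(cos4°, sin4°) = (2.9927, 0.2093)
|BD| = 8.0100
circle(B,6.00) ∩ circle(D,5.00): a=4.6917, h=3.7401
  candidates: C₊=(7.7805,3.8255) cross=29.958; C₋=(7.5850,-3.6521) cross=-29.958
  mode - wants cross < 0 → take C=(7.5850,-3.6521) (cross=-29.958)
ex = (C−B)/|BC| = (0.7654,-0.6436); ey = (0.6436,0.7654)
P = B + -1.96·ex + -0.64·ey = (1.0806,0.9808)

1.08 0.98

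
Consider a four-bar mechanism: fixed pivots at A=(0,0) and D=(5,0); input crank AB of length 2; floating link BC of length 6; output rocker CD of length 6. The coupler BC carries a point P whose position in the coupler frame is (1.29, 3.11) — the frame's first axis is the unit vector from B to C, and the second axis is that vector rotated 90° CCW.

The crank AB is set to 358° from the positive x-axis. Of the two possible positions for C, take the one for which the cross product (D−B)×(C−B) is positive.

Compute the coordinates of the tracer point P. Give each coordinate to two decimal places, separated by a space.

A=(0,0), D=(5.00,0)
B = A + 2.00·(cos358°, sin358°) = (1.9988, -0.0698)
|BD| = 3.0020
circle(B,6.00) ∩ circle(D,6.00): a=1.5010, h=5.8092
  candidates: C₊=(3.3643,5.7727) cross=17.439; C₋=(3.6345,-5.8425) cross=-17.439
  mode + wants cross > 0 → take C=(3.3643,5.7727) (cross=17.439)
ex = (C−B)/|BC| = (0.2276,0.9738); ey = (-0.9738,0.2276)
P = B + 1.29·ex + 3.11·ey = (-0.7360,1.8942)

-0.74 1.89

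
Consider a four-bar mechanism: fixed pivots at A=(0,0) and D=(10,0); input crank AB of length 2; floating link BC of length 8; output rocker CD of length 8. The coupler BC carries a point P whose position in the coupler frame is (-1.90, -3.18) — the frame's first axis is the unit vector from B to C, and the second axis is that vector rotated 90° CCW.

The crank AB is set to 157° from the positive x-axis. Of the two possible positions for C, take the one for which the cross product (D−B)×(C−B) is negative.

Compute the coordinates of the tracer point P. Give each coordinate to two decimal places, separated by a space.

-5.45 -0.07

A=(0,0), D=(10.00,0)
B = A + 2.00·(cos157°, sin157°) = (-1.8410, 0.7815)
|BD| = 11.8668
circle(B,8.00) ∩ circle(D,8.00): a=5.9334, h=5.3661
  candidates: C₊=(4.4329,5.7452) cross=63.678; C₋=(3.7261,-4.9637) cross=-63.678
  mode - wants cross < 0 → take C=(3.7261,-4.9637) (cross=-63.678)
ex = (C−B)/|BC| = (0.6959,-0.7181); ey = (0.7181,0.6959)
P = B + -1.90·ex + -3.18·ey = (-5.4469,-0.0670)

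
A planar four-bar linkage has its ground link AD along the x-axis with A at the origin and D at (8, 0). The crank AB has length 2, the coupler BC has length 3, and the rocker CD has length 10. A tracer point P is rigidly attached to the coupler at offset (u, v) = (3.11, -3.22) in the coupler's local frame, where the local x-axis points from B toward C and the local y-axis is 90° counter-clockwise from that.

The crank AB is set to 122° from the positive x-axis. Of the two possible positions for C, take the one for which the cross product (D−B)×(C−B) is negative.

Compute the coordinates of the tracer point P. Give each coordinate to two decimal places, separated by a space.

A=(0,0), D=(8.00,0)
B = A + 2.00·(cos122°, sin122°) = (-1.0598, 1.6961)
|BD| = 9.2172
circle(B,3.00) ∩ circle(D,10.00): a=-0.3278, h=2.9820
  candidates: C₊=(-0.8333,4.6875) cross=27.486; C₋=(-1.9308,-1.1747) cross=-27.486
  mode - wants cross < 0 → take C=(-1.9308,-1.1747) (cross=-27.486)
ex = (C−B)/|BC| = (-0.2903,-0.9569); ey = (0.9569,-0.2903)
P = B + 3.11·ex + -3.22·ey = (-5.0440,-0.3452)

-5.04 -0.35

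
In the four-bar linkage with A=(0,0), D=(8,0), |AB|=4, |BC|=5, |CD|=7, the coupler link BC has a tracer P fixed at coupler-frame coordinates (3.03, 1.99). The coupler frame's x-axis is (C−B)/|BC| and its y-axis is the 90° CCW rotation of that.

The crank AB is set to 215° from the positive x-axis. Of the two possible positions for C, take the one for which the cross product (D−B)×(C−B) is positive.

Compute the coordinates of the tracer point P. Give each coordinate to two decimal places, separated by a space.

-1.71 0.97

A=(0,0), D=(8.00,0)
B = A + 4.00·(cos215°, sin215°) = (-3.2766, -2.2943)
|BD| = 11.5076
circle(B,5.00) ∩ circle(D,7.00): a=4.7110, h=1.6752
  candidates: C₊=(1.0059,0.2865) cross=19.277; C₋=(1.6738,-2.9966) cross=-19.277
  mode + wants cross > 0 → take C=(1.0059,0.2865) (cross=19.277)
ex = (C−B)/|BC| = (0.8565,0.5162); ey = (-0.5162,0.8565)
P = B + 3.03·ex + 1.99·ey = (-1.7086,0.9741)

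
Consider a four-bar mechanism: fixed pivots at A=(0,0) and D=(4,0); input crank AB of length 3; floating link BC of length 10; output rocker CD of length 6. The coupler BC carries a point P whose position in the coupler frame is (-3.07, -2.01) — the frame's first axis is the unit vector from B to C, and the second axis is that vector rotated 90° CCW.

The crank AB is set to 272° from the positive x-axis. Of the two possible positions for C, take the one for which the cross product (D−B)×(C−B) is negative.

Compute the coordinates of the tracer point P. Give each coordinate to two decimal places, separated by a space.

A=(0,0), D=(4.00,0)
B = A + 3.00·(cos272°, sin272°) = (0.1047, -2.9982)
|BD| = 4.9155
circle(B,10.00) ∩ circle(D,6.00): a=8.9677, h=4.4249
  candidates: C₊=(4.5123,5.9781) cross=21.751; C₋=(9.9101,-1.0349) cross=-21.751
  mode - wants cross < 0 → take C=(9.9101,-1.0349) (cross=-21.751)
ex = (C−B)/|BC| = (0.9805,0.1963); ey = (-0.1963,0.9805)
P = B + -3.07·ex + -2.01·ey = (-2.5109,-5.5718)

-2.51 -5.57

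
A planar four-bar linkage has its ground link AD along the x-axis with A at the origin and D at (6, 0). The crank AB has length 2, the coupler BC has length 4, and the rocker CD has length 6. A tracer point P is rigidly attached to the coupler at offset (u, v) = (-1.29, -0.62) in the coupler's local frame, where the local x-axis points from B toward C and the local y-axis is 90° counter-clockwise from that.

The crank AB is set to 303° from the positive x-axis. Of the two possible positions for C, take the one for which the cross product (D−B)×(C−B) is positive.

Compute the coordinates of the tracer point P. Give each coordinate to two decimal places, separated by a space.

A=(0,0), D=(6.00,0)
B = A + 2.00·(cos303°, sin303°) = (1.0893, -1.6773)
|BD| = 5.1893
circle(B,4.00) ∩ circle(D,6.00): a=0.6676, h=3.9439
  candidates: C₊=(0.4462,2.2706) cross=20.466; C₋=(2.9958,-5.1937) cross=-20.466
  mode + wants cross > 0 → take C=(0.4462,2.2706) (cross=20.466)
ex = (C−B)/|BC| = (-0.1608,0.9870); ey = (-0.9870,-0.1608)
P = B + -1.29·ex + -0.62·ey = (1.9086,-2.8509)

1.91 -2.85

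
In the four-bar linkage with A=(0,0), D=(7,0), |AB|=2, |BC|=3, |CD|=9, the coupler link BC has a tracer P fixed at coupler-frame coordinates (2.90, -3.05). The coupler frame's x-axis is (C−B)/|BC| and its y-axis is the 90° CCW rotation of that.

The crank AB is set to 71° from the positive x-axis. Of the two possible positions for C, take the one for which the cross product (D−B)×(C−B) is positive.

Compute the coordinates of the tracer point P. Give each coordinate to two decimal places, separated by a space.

1.95 5.89

A=(0,0), D=(7.00,0)
B = A + 2.00·(cos71°, sin71°) = (0.6511, 1.8910)
|BD| = 6.6245
circle(B,3.00) ∩ circle(D,9.00): a=-2.1221, h=2.1205
  candidates: C₊=(-0.7773,4.5291) cross=14.047; C₋=(-1.9880,0.4645) cross=-14.047
  mode + wants cross > 0 → take C=(-0.7773,4.5291) (cross=14.047)
ex = (C−B)/|BC| = (-0.4762,0.8794); ey = (-0.8794,-0.4762)
P = B + 2.90·ex + -3.05·ey = (1.9523,5.8935)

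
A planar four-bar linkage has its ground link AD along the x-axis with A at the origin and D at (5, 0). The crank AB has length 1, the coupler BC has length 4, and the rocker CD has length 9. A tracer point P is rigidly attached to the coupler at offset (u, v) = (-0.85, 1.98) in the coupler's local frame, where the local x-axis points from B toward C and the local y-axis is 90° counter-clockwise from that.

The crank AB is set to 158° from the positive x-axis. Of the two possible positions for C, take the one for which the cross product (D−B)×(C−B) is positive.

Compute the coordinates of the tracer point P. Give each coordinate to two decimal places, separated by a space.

-2.06 -1.46

A=(0,0), D=(5.00,0)
B = A + 1.00·(cos158°, sin158°) = (-0.9272, 0.3746)
|BD| = 5.9390
circle(B,4.00) ∩ circle(D,9.00): a=-2.5028, h=3.1203
  candidates: C₊=(-3.2282,3.6465) cross=18.531; C₋=(-3.6218,-2.5816) cross=-18.531
  mode + wants cross > 0 → take C=(-3.2282,3.6465) (cross=18.531)
ex = (C−B)/|BC| = (-0.5752,0.8180); ey = (-0.8180,-0.5752)
P = B + -0.85·ex + 1.98·ey = (-2.0578,-1.4597)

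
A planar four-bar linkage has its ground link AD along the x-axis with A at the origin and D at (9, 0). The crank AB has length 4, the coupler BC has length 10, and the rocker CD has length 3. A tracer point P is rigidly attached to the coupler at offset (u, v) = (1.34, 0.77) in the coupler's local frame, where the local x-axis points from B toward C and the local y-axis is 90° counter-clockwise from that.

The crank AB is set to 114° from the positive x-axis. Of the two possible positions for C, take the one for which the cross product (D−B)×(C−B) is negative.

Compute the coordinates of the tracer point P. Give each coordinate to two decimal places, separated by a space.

A=(0,0), D=(9.00,0)
B = A + 4.00·(cos114°, sin114°) = (-1.6269, 3.6542)
|BD| = 11.2377
circle(B,10.00) ∩ circle(D,3.00): a=9.6677, h=2.5564
  candidates: C₊=(8.3467,2.9280) cross=28.728; C₋=(6.6841,-1.9070) cross=-28.728
  mode - wants cross < 0 → take C=(6.6841,-1.9070) (cross=-28.728)
ex = (C−B)/|BC| = (0.8311,-0.5561); ey = (0.5561,0.8311)
P = B + 1.34·ex + 0.77·ey = (-0.0851,3.5489)

-0.09 3.55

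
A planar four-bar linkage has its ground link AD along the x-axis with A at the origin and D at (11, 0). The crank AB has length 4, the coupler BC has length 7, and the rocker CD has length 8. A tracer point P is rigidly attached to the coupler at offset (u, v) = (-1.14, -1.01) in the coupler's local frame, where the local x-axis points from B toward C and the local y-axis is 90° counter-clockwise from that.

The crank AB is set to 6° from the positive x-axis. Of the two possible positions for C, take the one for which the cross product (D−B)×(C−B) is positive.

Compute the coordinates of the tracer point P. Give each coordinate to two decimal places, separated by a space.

4.44 -1.03

A=(0,0), D=(11.00,0)
B = A + 4.00·(cos6°, sin6°) = (3.9781, 0.4181)
|BD| = 7.0343
circle(B,7.00) ∩ circle(D,8.00): a=2.4510, h=6.5569
  candidates: C₊=(6.8145,6.8177) cross=46.123; C₋=(6.0350,-6.2729) cross=-46.123
  mode + wants cross > 0 → take C=(6.8145,6.8177) (cross=46.123)
ex = (C−B)/|BC| = (0.4052,0.9142); ey = (-0.9142,0.4052)
P = B + -1.14·ex + -1.01·ey = (4.4395,-1.0334)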